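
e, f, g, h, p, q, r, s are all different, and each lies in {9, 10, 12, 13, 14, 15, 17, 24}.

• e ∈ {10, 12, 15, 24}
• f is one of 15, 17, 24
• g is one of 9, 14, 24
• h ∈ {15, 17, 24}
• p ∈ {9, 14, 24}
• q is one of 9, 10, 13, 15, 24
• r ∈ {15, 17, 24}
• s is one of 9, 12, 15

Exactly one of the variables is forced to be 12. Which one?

s

Among the 8 variables, 13 fits only q (and all 8 values in {9, 10, 12, 13, 14, 15, 17, 24} must be used), so q = 13.
The 7 still-open variables draw from only 7 values {9, 10, 12, 14, 15, 17, 24}, so each is used; only e can be 10, hence e = 10.
The 6 still-open variables draw from only 6 values {9, 12, 14, 15, 17, 24}, so each is used; only s can be 12, hence s = 12.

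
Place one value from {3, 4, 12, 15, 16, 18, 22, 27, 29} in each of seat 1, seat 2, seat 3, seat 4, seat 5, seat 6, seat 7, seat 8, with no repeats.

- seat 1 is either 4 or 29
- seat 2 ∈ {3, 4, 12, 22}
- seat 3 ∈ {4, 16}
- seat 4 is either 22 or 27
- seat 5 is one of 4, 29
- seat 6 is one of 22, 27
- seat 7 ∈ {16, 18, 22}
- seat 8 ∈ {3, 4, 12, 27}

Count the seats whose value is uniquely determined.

The 8 variables together cover exactly {3, 4, 12, 16, 18, 22, 27, 29} — 8 values for 8 variables — and 18 appears only in seat 7's list, so seat 7 = 18.
Among the 7 still-open variables, 16 fits only seat 3 (and all 7 values in {3, 4, 12, 16, 22, 27, 29} must be used), so seat 3 = 16.
seat 1 and seat 5 between them cover only {4, 29} — a naked pair. Remove those values from seat 2, seat 8.
seat 4 and seat 6 between them cover only {22, 27} — a naked pair. Remove those values from seat 2, seat 8.
Determined: seat 3=16, seat 7=18. The other seats each still have more than one consistent value. That makes 2.

2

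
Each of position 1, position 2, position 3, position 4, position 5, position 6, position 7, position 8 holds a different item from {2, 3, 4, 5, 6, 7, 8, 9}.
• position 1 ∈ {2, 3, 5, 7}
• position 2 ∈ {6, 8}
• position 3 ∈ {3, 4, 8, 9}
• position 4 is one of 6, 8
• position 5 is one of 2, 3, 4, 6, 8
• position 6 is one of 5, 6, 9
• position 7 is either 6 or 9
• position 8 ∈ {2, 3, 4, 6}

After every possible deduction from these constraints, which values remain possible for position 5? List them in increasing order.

The 8 variables draw from only 8 values {2, 3, 4, 5, 6, 7, 8, 9}, so each is used; only position 1 can be 7, hence position 1 = 7.
Among the 7 still-open variables, 5 fits only position 6 (and all 7 values in {2, 3, 4, 5, 6, 8, 9} must be used), so position 6 = 5.
position 2 and position 4 between them cover only {6, 8} — a naked pair. Remove those values from position 3, position 5, position 7, position 8.
position 7 must be 9 (only option left). Eliminate 9 elsewhere: position 3.
No further eliminations apply; position 5 can still be any of 2, 3, 4.

2, 3, 4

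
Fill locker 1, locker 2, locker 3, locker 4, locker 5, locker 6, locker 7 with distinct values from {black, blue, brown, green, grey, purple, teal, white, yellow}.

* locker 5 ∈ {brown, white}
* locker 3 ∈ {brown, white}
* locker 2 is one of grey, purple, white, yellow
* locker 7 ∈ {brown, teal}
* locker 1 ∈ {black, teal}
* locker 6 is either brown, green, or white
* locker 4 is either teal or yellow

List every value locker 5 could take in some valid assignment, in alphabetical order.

brown, white

The 2 variables locker 3 and locker 5 are confined to {brown, white}, which locks those values in; drop them from locker 2, locker 6, locker 7.
locker 6 has just one choice, so locker 6 = green.
That leaves locker 7 = teal. So locker 1, locker 4 can't be teal.
locker 1 must be black (only option left).
locker 4's domain is down to {yellow}, so locker 4 = yellow. Eliminate yellow elsewhere: locker 2.
No further eliminations apply; locker 5 can still be any of brown, white.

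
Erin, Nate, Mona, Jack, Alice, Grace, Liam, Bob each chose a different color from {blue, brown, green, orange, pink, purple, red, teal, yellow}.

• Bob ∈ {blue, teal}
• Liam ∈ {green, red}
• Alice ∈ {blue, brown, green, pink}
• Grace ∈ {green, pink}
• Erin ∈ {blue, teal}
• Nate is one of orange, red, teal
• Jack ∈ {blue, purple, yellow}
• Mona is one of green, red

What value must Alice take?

brown

Erin and Bob share exactly the 2 values {blue, teal}; by pigeonhole those values go to them, so strike blue, teal from Nate, Jack, Alice.
Mona and Liam between them cover only {green, red} — a naked pair. Remove those values from Nate, Alice, Grace.
Nate's domain is down to {orange}, so Nate = orange.
Grace has just one choice, so Grace = pink. Strike pink from Alice.
So Alice = brown.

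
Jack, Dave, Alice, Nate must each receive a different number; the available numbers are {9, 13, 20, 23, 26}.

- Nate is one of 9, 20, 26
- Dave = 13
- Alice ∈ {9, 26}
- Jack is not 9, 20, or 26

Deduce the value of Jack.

Dave has just one choice, so Dave = 13. So Jack can't be 13.
So Jack = 23.

23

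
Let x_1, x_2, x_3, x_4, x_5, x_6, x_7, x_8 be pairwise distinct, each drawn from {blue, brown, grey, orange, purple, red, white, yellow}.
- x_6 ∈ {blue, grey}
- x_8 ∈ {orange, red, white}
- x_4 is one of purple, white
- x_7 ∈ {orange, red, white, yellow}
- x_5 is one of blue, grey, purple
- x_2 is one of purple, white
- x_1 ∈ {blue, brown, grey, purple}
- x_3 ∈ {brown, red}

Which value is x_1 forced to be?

The 8 variables draw from only 8 values {blue, brown, grey, orange, purple, red, white, yellow}, so each is used; only x_7 can be yellow, hence x_7 = yellow.
Among the 7 still-open variables, orange fits only x_8 (and all 7 values in {blue, brown, grey, orange, purple, red, white} must be used), so x_8 = orange.
The 6 still-open variables draw from only 6 values {blue, brown, grey, purple, red, white}, so each is used; only x_3 can be red, hence x_3 = red.
The 5 still-open variables together cover exactly {blue, brown, grey, purple, white} — 5 values for 5 variables — and brown appears only in x_1's list, so x_1 = brown.

brown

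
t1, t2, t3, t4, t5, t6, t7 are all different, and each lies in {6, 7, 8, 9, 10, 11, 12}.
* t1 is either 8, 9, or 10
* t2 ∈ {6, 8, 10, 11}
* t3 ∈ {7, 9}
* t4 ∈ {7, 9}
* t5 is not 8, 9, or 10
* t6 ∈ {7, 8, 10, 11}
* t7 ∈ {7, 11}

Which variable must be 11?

t7

The 7 variables draw from only 7 values {6, 7, 8, 9, 10, 11, 12}, so each is used; only t5 can be 12, hence t5 = 12.
Among the 6 still-open variables, 6 fits only t2 (and all 6 values in {6, 7, 8, 9, 10, 11} must be used), so t2 = 6.
t3 and t4 share exactly the 2 values {7, 9}; by pigeonhole those values go to them, so strike 7, 9 from t1, t6, t7.
So 11 goes to t7.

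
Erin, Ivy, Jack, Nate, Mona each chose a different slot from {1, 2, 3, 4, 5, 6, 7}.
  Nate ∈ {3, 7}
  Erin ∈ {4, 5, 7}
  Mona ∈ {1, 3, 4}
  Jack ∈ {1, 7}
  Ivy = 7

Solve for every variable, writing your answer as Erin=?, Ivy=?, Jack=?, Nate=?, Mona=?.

Ivy has just one choice, so Ivy = 7. Remove 7 from Erin, Jack, Nate.
Jack has just one choice, so Jack = 1. So Mona can't be 1.
That leaves Nate = 3. Remove 3 from Mona.
That leaves Mona = 4. Eliminate 4 elsewhere: Erin.
Erin has just one choice, so Erin = 5.

Erin=5, Ivy=7, Jack=1, Nate=3, Mona=4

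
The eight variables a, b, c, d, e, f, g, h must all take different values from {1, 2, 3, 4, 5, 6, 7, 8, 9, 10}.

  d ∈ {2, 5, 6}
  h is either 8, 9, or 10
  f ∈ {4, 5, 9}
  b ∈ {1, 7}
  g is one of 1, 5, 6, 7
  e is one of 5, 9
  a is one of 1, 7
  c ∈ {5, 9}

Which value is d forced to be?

a and b between them cover only {1, 7} — a naked pair. Remove those values from g.
The 2 variables c and e are confined to {5, 9}, which locks those values in; drop them from d, f, g, h.
f has just one choice, so f = 4.
g has just one choice, so g = 6. So d can't be 6.
So d = 2.

2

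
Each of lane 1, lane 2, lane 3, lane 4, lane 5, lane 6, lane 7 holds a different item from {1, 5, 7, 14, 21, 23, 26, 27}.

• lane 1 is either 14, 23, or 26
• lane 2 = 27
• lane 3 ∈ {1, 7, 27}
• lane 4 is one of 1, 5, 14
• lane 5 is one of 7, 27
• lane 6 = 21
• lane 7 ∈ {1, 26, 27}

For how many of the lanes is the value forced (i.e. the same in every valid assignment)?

lane 2 has just one choice, so lane 2 = 27. Eliminate 27 elsewhere: lane 3, lane 5, lane 7.
lane 5's domain is down to {7}, so lane 5 = 7. Eliminate 7 elsewhere: lane 3.
lane 6's domain is down to {21}, so lane 6 = 21.
lane 3 must be 1 (only option left). Strike 1 from lane 4, lane 7.
That leaves lane 7 = 26. So lane 1 can't be 26.
Determined: lane 2=27, lane 3=1, lane 5=7, lane 6=21, lane 7=26. The other lanes each still have more than one consistent value. That makes 5.

5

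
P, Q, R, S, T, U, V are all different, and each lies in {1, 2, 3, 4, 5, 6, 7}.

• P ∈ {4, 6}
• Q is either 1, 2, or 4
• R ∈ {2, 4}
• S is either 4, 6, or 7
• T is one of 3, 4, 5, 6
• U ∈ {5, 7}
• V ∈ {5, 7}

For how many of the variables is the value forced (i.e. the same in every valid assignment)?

The 7 variables together cover exactly {1, 2, 3, 4, 5, 6, 7} — 7 values for 7 variables — and 1 appears only in Q's list, so Q = 1.
Among the 6 still-open variables, 2 fits only R (and all 6 values in {2, 3, 4, 5, 6, 7} must be used), so R = 2.
The 5 still-open variables draw from only 5 values {3, 4, 5, 6, 7}, so each is used; only T can be 3, hence T = 3.
U and V share exactly the 2 values {5, 7}; by pigeonhole those values go to them, so strike 5, 7 from S.
Determined: Q=1, R=2, T=3. The other variables each still have more than one consistent value. That makes 3.

3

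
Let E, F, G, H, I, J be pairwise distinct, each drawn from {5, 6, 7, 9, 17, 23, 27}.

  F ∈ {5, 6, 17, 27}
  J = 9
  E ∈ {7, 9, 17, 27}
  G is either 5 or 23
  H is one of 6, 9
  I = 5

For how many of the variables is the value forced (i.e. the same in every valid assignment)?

I's domain is down to {5}, so I = 5. Remove 5 from F, G.
That leaves J = 9. Remove 9 from E, H.
G's domain is down to {23}, so G = 23.
H must be 6 (only option left). So F can't be 6.
Determined: G=23, H=6, I=5, J=9. The other variables each still have more than one consistent value. That makes 4.

4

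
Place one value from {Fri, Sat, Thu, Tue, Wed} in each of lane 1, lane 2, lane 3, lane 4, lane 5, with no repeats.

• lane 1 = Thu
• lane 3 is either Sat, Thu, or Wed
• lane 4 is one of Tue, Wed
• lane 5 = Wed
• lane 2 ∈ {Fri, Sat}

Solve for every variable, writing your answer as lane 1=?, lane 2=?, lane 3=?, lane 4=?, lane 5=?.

lane 1's domain is down to {Thu}, so lane 1 = Thu. So lane 3 can't be Thu.
That leaves lane 5 = Wed. Strike Wed from lane 3, lane 4.
lane 3 must be Sat (only option left). Remove Sat from lane 2.
That leaves lane 4 = Tue.
lane 2's domain is down to {Fri}, so lane 2 = Fri.

lane 1=Thu, lane 2=Fri, lane 3=Sat, lane 4=Tue, lane 5=Wed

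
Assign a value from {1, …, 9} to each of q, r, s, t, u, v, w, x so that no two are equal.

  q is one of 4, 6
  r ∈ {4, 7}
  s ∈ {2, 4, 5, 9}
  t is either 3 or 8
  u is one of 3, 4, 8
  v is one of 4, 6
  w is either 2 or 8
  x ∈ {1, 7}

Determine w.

The 2 variables q and v are confined to {4, 6}, which locks those values in; drop them from r, s, u.
r's domain is down to {7}, so r = 7. Remove 7 from x.
That leaves x = 1.
t and u share exactly the 2 values {3, 8}; by pigeonhole those values go to them, so strike 3, 8 from w.
So w = 2.

2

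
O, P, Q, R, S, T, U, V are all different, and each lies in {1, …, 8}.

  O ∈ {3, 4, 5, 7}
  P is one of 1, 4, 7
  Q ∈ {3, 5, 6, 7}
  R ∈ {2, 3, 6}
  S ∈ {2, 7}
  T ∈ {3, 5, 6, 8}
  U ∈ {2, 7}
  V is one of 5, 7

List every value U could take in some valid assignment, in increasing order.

Among the 8 variables, 1 fits only P (and all 8 values in {1, 2, 3, 4, 5, 6, 7, 8} must be used), so P = 1.
The 7 still-open variables draw from only 7 values {2, 3, 4, 5, 6, 7, 8}, so each is used; only O can be 4, hence O = 4.
The 6 still-open variables draw from only 6 values {2, 3, 5, 6, 7, 8}, so each is used; only T can be 8, hence T = 8.
S and U share exactly the 2 values {2, 7}; by pigeonhole those values go to them, so strike 2, 7 from Q, R, V.
That leaves V = 5. Eliminate 5 elsewhere: Q.
No further eliminations apply; U can still be any of 2, 7.

2, 7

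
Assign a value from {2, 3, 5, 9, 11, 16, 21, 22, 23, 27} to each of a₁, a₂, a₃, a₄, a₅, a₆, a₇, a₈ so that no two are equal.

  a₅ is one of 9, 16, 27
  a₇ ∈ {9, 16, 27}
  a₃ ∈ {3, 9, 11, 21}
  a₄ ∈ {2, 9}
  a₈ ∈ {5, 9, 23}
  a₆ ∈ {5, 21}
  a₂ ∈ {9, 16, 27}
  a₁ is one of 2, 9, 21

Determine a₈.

a₂, a₅, a₇ between them cover only {9, 16, 27} — a naked triple. Remove those values from a₁, a₃, a₄, a₈.
a₄'s domain is down to {2}, so a₄ = 2. So a₁ can't be 2.
That leaves a₁ = 21. Eliminate 21 elsewhere: a₃, a₆.
a₆ has just one choice, so a₆ = 5. Eliminate 5 elsewhere: a₈.
So a₈ = 23.

23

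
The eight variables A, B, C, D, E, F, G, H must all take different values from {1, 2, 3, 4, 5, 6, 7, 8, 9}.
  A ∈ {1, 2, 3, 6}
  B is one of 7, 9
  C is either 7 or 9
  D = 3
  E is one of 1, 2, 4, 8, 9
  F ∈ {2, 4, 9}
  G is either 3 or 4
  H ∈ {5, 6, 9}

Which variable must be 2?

F

D has just one choice, so D = 3. So A, G can't be 3.
That leaves G = 4. So E, F can't be 4.
B and C between them cover only {7, 9} — a naked pair. Remove those values from E, F, H.
So 2 goes to F.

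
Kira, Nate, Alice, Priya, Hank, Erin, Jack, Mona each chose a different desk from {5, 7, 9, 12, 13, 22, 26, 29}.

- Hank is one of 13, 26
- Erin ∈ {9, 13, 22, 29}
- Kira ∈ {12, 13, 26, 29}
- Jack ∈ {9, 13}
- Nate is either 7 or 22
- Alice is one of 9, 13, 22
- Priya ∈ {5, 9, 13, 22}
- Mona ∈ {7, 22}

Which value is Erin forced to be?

29

The 8 variables together cover exactly {5, 7, 9, 12, 13, 22, 26, 29} — 8 values for 8 variables — and 5 appears only in Priya's list, so Priya = 5.
The 7 still-open variables draw from only 7 values {7, 9, 12, 13, 22, 26, 29}, so each is used; only Kira can be 12, hence Kira = 12.
The 6 still-open variables together cover exactly {7, 9, 13, 22, 26, 29} — 6 values for 6 variables — and 26 appears only in Hank's list, so Hank = 26.
The 5 still-open variables draw from only 5 values {7, 9, 13, 22, 29}, so each is used; only Erin can be 29, hence Erin = 29.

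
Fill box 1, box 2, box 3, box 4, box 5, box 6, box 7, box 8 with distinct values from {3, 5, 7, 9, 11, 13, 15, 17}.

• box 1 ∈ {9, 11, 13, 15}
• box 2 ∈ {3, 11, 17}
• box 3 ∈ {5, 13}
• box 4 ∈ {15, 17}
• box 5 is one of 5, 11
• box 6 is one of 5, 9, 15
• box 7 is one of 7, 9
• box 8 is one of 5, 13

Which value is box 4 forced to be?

Among the 8 variables, 3 fits only box 2 (and all 8 values in {3, 5, 7, 9, 11, 13, 15, 17} must be used), so box 2 = 3.
Among the 7 still-open variables, 7 fits only box 7 (and all 7 values in {5, 7, 9, 11, 13, 15, 17} must be used), so box 7 = 7.
The 6 still-open variables draw from only 6 values {5, 9, 11, 13, 15, 17}, so each is used; only box 4 can be 17, hence box 4 = 17.

17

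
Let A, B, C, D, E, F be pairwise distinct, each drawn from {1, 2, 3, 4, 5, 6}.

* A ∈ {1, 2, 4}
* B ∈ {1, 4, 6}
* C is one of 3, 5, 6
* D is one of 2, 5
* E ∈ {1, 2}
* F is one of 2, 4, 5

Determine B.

6

The 6 variables draw from only 6 values {1, 2, 3, 4, 5, 6}, so each is used; only C can be 3, hence C = 3.
The 5 still-open variables draw from only 5 values {1, 2, 4, 5, 6}, so each is used; only B can be 6, hence B = 6.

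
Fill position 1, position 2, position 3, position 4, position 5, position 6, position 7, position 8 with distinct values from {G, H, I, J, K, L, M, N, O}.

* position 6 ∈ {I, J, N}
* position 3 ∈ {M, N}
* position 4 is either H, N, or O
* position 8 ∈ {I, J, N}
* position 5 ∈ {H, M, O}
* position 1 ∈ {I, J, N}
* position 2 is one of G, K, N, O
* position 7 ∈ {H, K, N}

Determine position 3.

The 8 variables together cover exactly {G, H, I, J, K, M, N, O} — 8 values for 8 variables — and G appears only in position 2's list, so position 2 = G.
The 7 still-open variables together cover exactly {H, I, J, K, M, N, O} — 7 values for 7 variables — and K appears only in position 7's list, so position 7 = K.
position 1, position 6, position 8 share exactly the 3 values {I, J, N}; by pigeonhole those values go to them, so strike I, J, N from position 3, position 4.
So position 3 = M.

M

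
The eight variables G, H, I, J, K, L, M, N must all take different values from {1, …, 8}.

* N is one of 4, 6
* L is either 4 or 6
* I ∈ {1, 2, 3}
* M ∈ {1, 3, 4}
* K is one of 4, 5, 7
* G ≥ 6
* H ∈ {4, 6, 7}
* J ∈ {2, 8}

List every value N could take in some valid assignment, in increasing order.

4, 6

Among the 8 variables, 5 fits only K (and all 8 values in {1, 2, 3, 4, 5, 6, 7, 8} must be used), so K = 5.
L and N between them cover only {4, 6} — a naked pair. Remove those values from G, H, M.
H must be 7 (only option left). So G can't be 7.
G's domain is down to {8}, so G = 8. So J can't be 8.
That leaves J = 2. Strike 2 from I.
No further eliminations apply; N can still be any of 4, 6.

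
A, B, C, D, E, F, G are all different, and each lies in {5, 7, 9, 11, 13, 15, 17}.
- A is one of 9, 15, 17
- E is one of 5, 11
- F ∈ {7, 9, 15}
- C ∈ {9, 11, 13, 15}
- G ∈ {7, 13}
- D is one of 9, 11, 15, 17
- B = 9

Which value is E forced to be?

5

B's domain is down to {9}, so B = 9. Remove 9 from A, C, D, F.
Among the 6 still-open variables, 5 fits only E (and all 6 values in {5, 7, 11, 13, 15, 17} must be used), so E = 5.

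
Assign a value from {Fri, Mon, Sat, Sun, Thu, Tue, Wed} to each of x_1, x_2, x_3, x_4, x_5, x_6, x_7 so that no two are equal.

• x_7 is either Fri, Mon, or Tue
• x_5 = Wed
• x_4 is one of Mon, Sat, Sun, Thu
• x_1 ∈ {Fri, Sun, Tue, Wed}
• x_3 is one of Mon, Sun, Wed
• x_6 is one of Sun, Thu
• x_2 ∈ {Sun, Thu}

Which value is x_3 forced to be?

Mon

x_5 must be Wed (only option left). Strike Wed from x_1, x_3.
The 6 still-open variables draw from only 6 values {Fri, Mon, Sat, Sun, Thu, Tue}, so each is used; only x_4 can be Sat, hence x_4 = Sat.
The 2 variables x_2 and x_6 are confined to {Sun, Thu}, which locks those values in; drop them from x_1, x_3.
So x_3 = Mon.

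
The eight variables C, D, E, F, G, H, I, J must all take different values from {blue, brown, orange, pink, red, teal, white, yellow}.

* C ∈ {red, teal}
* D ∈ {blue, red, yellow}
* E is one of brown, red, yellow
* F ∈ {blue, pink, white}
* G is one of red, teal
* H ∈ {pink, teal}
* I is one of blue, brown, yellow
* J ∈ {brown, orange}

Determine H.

Among the 8 variables, orange fits only J (and all 8 values in {blue, brown, orange, pink, red, teal, white, yellow} must be used), so J = orange.
The 7 still-open variables draw from only 7 values {blue, brown, pink, red, teal, white, yellow}, so each is used; only F can be white, hence F = white.
The 6 still-open variables draw from only 6 values {blue, brown, pink, red, teal, yellow}, so each is used; only H can be pink, hence H = pink.

pink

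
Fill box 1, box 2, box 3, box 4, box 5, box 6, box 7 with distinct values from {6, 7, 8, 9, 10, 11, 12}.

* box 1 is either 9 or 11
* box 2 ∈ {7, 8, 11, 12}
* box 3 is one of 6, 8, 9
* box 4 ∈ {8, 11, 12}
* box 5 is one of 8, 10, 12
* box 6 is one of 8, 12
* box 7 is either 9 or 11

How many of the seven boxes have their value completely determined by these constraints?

3

Among the 7 variables, 6 fits only box 3 (and all 7 values in {6, 7, 8, 9, 10, 11, 12} must be used), so box 3 = 6.
The 6 still-open variables together cover exactly {7, 8, 9, 10, 11, 12} — 6 values for 6 variables — and 7 appears only in box 2's list, so box 2 = 7.
Among the 5 still-open variables, 10 fits only box 5 (and all 5 values in {8, 9, 10, 11, 12} must be used), so box 5 = 10.
box 1 and box 7 share exactly the 2 values {9, 11}; by pigeonhole those values go to them, so strike 9, 11 from box 4.
Determined: box 2=7, box 3=6, box 5=10. The other boxes each still have more than one consistent value. That makes 3.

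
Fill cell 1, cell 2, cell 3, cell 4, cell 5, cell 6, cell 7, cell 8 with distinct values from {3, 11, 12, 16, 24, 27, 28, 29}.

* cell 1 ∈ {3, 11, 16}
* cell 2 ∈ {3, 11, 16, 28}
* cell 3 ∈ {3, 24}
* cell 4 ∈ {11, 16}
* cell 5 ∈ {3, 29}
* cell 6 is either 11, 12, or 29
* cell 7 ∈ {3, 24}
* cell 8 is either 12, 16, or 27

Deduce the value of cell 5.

29

The 8 variables draw from only 8 values {3, 11, 12, 16, 24, 27, 28, 29}, so each is used; only cell 8 can be 27, hence cell 8 = 27.
The 7 still-open variables together cover exactly {3, 11, 12, 16, 24, 28, 29} — 7 values for 7 variables — and 12 appears only in cell 6's list, so cell 6 = 12.
Among the 6 still-open variables, 28 fits only cell 2 (and all 6 values in {3, 11, 16, 24, 28, 29} must be used), so cell 2 = 28.
Among the 5 still-open variables, 29 fits only cell 5 (and all 5 values in {3, 11, 16, 24, 29} must be used), so cell 5 = 29.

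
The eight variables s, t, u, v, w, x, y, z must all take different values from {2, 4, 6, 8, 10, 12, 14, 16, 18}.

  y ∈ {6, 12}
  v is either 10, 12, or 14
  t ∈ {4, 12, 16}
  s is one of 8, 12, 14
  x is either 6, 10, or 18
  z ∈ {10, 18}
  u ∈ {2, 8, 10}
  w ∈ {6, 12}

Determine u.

2

The 2 variables w and y are confined to {6, 12}, which locks those values in; drop them from s, t, v, x.
The 2 variables x and z are confined to {10, 18}, which locks those values in; drop them from u, v.
That leaves v = 14. Eliminate 14 elsewhere: s.
s's domain is down to {8}, so s = 8. Remove 8 from u.
So u = 2.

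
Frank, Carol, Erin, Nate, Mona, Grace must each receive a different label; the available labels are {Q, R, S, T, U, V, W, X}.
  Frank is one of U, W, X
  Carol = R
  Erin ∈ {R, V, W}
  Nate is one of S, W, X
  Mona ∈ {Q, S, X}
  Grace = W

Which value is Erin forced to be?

Carol has just one choice, so Carol = R. Strike R from Erin.
Grace has just one choice, so Grace = W. Remove W from Frank, Erin, Nate.
So Erin = V.

V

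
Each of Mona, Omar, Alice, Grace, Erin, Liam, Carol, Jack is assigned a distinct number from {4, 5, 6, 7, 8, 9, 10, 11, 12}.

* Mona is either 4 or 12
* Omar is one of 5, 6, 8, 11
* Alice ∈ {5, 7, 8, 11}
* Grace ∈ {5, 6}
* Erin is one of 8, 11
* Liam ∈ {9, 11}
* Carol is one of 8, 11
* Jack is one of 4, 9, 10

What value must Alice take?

7

Erin and Carol between them cover only {8, 11} — a naked pair. Remove those values from Omar, Alice, Liam.
Liam must be 9 (only option left). Remove 9 from Jack.
Omar and Grace between them cover only {5, 6} — a naked pair. Remove those values from Alice.
So Alice = 7.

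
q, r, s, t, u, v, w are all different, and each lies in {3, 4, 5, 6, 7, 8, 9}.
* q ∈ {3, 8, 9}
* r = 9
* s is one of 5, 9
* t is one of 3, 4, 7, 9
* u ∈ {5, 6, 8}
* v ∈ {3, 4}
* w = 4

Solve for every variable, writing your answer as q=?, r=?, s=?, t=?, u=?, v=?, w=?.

q=8, r=9, s=5, t=7, u=6, v=3, w=4

r must be 9 (only option left). Remove 9 from q, s, t.
s's domain is down to {5}, so s = 5. Remove 5 from u.
w has just one choice, so w = 4. Strike 4 from t, v.
v must be 3 (only option left). Strike 3 from q, t.
q's domain is down to {8}, so q = 8. Strike 8 from u.
That leaves t = 7.
u must be 6 (only option left).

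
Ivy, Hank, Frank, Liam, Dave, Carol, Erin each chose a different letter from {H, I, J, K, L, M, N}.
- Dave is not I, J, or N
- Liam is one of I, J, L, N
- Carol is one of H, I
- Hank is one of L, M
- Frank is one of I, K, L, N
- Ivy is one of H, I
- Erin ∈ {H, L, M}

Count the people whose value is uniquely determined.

The 7 variables together cover exactly {H, I, J, K, L, M, N} — 7 values for 7 variables — and J appears only in Liam's list, so Liam = J.
Among the 6 still-open variables, N fits only Frank (and all 6 values in {H, I, K, L, M, N} must be used), so Frank = N.
Among the 5 still-open variables, K fits only Dave (and all 5 values in {H, I, K, L, M} must be used), so Dave = K.
Ivy and Carol share exactly the 2 values {H, I}; by pigeonhole those values go to them, so strike H, I from Erin.
Determined: Frank=N, Liam=J, Dave=K. The other people each still have more than one consistent value. That makes 3.

3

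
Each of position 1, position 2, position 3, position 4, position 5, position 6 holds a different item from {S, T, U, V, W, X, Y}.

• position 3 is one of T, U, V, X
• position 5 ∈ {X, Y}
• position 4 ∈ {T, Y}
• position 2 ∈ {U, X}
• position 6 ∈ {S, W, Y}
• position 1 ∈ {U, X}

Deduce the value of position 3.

position 1 and position 2 share exactly the 2 values {U, X}; by pigeonhole those values go to them, so strike U, X from position 3, position 5.
That leaves position 5 = Y. Remove Y from position 4, position 6.
position 4's domain is down to {T}, so position 4 = T. Strike T from position 3.
So position 3 = V.

V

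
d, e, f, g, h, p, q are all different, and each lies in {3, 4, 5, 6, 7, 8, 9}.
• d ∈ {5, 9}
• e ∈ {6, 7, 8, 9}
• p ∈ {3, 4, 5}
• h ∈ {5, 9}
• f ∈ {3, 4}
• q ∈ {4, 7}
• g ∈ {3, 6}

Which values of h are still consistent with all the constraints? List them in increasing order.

5, 9

The 7 variables together cover exactly {3, 4, 5, 6, 7, 8, 9} — 7 values for 7 variables — and 8 appears only in e's list, so e = 8.
The 6 still-open variables together cover exactly {3, 4, 5, 6, 7, 9} — 6 values for 6 variables — and 6 appears only in g's list, so g = 6.
The 5 still-open variables draw from only 5 values {3, 4, 5, 7, 9}, so each is used; only q can be 7, hence q = 7.
d and h share exactly the 2 values {5, 9}; by pigeonhole those values go to them, so strike 5, 9 from p.
No further eliminations apply; h can still be any of 5, 9.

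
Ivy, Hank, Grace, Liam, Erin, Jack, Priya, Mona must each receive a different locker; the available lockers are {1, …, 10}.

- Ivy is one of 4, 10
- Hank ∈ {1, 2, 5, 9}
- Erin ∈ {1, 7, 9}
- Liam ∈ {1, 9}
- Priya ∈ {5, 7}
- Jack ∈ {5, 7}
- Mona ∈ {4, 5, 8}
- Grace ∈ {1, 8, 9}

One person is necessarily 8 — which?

Grace

The 8 variables together cover exactly {1, 2, 4, 5, 7, 8, 9, 10} — 8 values for 8 variables — and 2 appears only in Hank's list, so Hank = 2.
The 7 still-open variables draw from only 7 values {1, 4, 5, 7, 8, 9, 10}, so each is used; only Ivy can be 10, hence Ivy = 10.
The 6 still-open variables draw from only 6 values {1, 4, 5, 7, 8, 9}, so each is used; only Mona can be 4, hence Mona = 4.
The 5 still-open variables together cover exactly {1, 5, 7, 8, 9} — 5 values for 5 variables — and 8 appears only in Grace's list, so Grace = 8.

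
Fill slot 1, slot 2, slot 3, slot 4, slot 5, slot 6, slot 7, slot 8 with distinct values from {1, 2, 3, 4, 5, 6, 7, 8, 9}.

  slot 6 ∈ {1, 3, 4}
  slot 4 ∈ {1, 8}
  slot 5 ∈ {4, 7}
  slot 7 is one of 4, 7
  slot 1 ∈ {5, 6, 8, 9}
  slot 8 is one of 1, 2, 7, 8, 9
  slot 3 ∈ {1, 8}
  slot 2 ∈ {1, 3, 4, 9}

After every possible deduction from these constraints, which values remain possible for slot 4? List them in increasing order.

1, 8

slot 3 and slot 4 share exactly the 2 values {1, 8}; by pigeonhole those values go to them, so strike 1, 8 from slot 1, slot 2, slot 6, slot 8.
slot 5 and slot 7 between them cover only {4, 7} — a naked pair. Remove those values from slot 2, slot 6, slot 8.
slot 6 must be 3 (only option left). Strike 3 from slot 2.
That leaves slot 2 = 9. Remove 9 from slot 1, slot 8.
slot 8 must be 2 (only option left).
No further eliminations apply; slot 4 can still be any of 1, 8.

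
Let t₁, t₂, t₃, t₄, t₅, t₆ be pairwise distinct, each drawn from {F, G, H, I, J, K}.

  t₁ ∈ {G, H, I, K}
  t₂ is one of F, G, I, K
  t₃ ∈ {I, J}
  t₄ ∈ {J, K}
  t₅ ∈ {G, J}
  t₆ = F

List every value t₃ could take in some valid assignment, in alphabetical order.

t₆ must be F (only option left). So t₂ can't be F.
Among the 5 still-open variables, H fits only t₁ (and all 5 values in {G, H, I, J, K} must be used), so t₁ = H.
No further eliminations apply; t₃ can still be any of I, J.

I, J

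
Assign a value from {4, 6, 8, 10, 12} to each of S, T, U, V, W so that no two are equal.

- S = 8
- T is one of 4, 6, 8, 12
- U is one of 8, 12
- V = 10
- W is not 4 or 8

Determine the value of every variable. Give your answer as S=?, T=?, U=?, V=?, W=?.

S has just one choice, so S = 8. Remove 8 from T, U.
U must be 12 (only option left). Eliminate 12 elsewhere: T, W.
That leaves V = 10. Eliminate 10 elsewhere: W.
W must be 6 (only option left). Strike 6 from T.
T has just one choice, so T = 4.

S=8, T=4, U=12, V=10, W=6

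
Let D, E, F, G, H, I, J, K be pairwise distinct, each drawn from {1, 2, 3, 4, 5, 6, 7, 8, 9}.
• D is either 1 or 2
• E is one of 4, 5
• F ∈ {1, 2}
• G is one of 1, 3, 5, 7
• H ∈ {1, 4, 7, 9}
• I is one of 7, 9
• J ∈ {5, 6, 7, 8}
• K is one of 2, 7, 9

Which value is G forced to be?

3

The 2 variables D and F are confined to {1, 2}, which locks those values in; drop them from G, H, K.
I and K share exactly the 2 values {7, 9}; by pigeonhole those values go to them, so strike 7, 9 from G, H, J.
H has just one choice, so H = 4. Strike 4 from E.
E's domain is down to {5}, so E = 5. Strike 5 from G, J.
So G = 3.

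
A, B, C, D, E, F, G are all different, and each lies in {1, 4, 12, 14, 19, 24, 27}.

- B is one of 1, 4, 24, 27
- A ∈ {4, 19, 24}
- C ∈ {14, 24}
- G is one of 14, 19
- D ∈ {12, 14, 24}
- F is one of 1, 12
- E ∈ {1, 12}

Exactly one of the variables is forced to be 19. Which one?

The 7 variables together cover exactly {1, 4, 12, 14, 19, 24, 27} — 7 values for 7 variables — and 27 appears only in B's list, so B = 27.
Among the 6 still-open variables, 4 fits only A (and all 6 values in {1, 4, 12, 14, 19, 24} must be used), so A = 4.
The 5 still-open variables together cover exactly {1, 12, 14, 19, 24} — 5 values for 5 variables — and 19 appears only in G's list, so G = 19.

G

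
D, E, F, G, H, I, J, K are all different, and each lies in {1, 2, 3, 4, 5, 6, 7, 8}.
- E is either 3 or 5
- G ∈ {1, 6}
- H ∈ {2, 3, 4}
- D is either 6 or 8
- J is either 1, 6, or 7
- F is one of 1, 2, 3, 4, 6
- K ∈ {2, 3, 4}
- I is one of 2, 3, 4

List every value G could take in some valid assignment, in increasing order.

1, 6

The 8 variables together cover exactly {1, 2, 3, 4, 5, 6, 7, 8} — 8 values for 8 variables — and 5 appears only in E's list, so E = 5.
Among the 7 still-open variables, 7 fits only J (and all 7 values in {1, 2, 3, 4, 6, 7, 8} must be used), so J = 7.
The 6 still-open variables draw from only 6 values {1, 2, 3, 4, 6, 8}, so each is used; only D can be 8, hence D = 8.
H, I, K between them cover only {2, 3, 4} — a naked triple. Remove those values from F.
No further eliminations apply; G can still be any of 1, 6.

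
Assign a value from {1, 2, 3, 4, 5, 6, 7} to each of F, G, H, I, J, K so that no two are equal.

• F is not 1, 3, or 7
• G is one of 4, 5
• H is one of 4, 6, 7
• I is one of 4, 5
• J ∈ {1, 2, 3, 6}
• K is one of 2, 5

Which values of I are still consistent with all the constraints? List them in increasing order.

The 2 variables G and I are confined to {4, 5}, which locks those values in; drop them from F, H, K.
That leaves K = 2. Strike 2 from F, J.
F's domain is down to {6}, so F = 6. Strike 6 from H, J.
H must be 7 (only option left).
No further eliminations apply; I can still be any of 4, 5.

4, 5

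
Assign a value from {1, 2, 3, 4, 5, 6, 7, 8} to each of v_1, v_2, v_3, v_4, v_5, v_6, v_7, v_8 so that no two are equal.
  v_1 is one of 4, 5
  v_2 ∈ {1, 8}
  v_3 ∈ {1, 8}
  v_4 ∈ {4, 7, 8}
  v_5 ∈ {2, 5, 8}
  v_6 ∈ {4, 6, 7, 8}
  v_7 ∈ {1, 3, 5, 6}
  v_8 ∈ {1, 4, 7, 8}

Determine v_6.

6

Among the 8 variables, 2 fits only v_5 (and all 8 values in {1, 2, 3, 4, 5, 6, 7, 8} must be used), so v_5 = 2.
The 7 still-open variables together cover exactly {1, 3, 4, 5, 6, 7, 8} — 7 values for 7 variables — and 3 appears only in v_7's list, so v_7 = 3.
Among the 6 still-open variables, 5 fits only v_1 (and all 6 values in {1, 4, 5, 6, 7, 8} must be used), so v_1 = 5.
Among the 5 still-open variables, 6 fits only v_6 (and all 5 values in {1, 4, 6, 7, 8} must be used), so v_6 = 6.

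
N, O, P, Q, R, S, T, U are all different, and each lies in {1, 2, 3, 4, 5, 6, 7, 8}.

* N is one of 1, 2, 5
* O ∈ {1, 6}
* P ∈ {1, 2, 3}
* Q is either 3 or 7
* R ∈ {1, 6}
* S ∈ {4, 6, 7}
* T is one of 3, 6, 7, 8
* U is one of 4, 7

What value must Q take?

3

The 8 variables together cover exactly {1, 2, 3, 4, 5, 6, 7, 8} — 8 values for 8 variables — and 5 appears only in N's list, so N = 5.
The 7 still-open variables together cover exactly {1, 2, 3, 4, 6, 7, 8} — 7 values for 7 variables — and 2 appears only in P's list, so P = 2.
Among the 6 still-open variables, 8 fits only T (and all 6 values in {1, 3, 4, 6, 7, 8} must be used), so T = 8.
Among the 5 still-open variables, 3 fits only Q (and all 5 values in {1, 3, 4, 6, 7} must be used), so Q = 3.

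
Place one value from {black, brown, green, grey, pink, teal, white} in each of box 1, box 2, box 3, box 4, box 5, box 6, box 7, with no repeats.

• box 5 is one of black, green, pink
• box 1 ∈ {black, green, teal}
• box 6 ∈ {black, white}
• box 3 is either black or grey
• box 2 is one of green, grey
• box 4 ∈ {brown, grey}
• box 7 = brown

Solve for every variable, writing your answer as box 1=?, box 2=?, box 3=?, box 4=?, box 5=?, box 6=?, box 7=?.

box 1=teal, box 2=green, box 3=black, box 4=grey, box 5=pink, box 6=white, box 7=brown

box 7 has just one choice, so box 7 = brown. Eliminate brown elsewhere: box 4.
box 4 has just one choice, so box 4 = grey. Remove grey from box 2, box 3.
box 2 must be green (only option left). Remove green from box 1, box 5.
box 3's domain is down to {black}, so box 3 = black. Strike black from box 1, box 5, box 6.
box 5's domain is down to {pink}, so box 5 = pink.
box 6 has just one choice, so box 6 = white.
box 1's domain is down to {teal}, so box 1 = teal.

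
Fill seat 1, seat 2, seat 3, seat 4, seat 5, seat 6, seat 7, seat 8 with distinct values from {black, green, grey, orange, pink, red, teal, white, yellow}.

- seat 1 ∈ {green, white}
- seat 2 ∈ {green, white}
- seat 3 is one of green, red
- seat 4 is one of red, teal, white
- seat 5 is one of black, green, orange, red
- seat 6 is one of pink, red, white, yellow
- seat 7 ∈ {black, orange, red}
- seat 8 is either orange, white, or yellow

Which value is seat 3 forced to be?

red

The 8 variables together cover exactly {black, green, orange, pink, red, teal, white, yellow} — 8 values for 8 variables — and pink appears only in seat 6's list, so seat 6 = pink.
The 7 still-open variables draw from only 7 values {black, green, orange, red, teal, white, yellow}, so each is used; only seat 4 can be teal, hence seat 4 = teal.
The 6 still-open variables draw from only 6 values {black, green, orange, red, white, yellow}, so each is used; only seat 8 can be yellow, hence seat 8 = yellow.
seat 1 and seat 2 between them cover only {green, white} — a naked pair. Remove those values from seat 3, seat 5.
So seat 3 = red.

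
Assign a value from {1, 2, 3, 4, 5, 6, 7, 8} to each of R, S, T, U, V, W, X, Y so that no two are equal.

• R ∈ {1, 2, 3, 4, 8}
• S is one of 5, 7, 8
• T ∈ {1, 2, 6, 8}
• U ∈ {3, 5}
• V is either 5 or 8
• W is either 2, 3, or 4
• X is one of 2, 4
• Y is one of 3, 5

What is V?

Among the 8 variables, 6 fits only T (and all 8 values in {1, 2, 3, 4, 5, 6, 7, 8} must be used), so T = 6.
Among the 7 still-open variables, 1 fits only R (and all 7 values in {1, 2, 3, 4, 5, 7, 8} must be used), so R = 1.
The 6 still-open variables draw from only 6 values {2, 3, 4, 5, 7, 8}, so each is used; only S can be 7, hence S = 7.
Among the 5 still-open variables, 8 fits only V (and all 5 values in {2, 3, 4, 5, 8} must be used), so V = 8.

8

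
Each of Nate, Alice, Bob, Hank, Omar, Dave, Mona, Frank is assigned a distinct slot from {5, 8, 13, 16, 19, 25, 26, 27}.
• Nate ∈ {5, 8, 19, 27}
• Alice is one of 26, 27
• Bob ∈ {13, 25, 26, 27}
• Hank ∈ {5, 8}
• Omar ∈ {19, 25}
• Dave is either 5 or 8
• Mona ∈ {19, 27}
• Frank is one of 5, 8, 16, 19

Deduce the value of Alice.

Among the 8 variables, 13 fits only Bob (and all 8 values in {5, 8, 13, 16, 19, 25, 26, 27} must be used), so Bob = 13.
Among the 7 still-open variables, 16 fits only Frank (and all 7 values in {5, 8, 16, 19, 25, 26, 27} must be used), so Frank = 16.
The 6 still-open variables together cover exactly {5, 8, 19, 25, 26, 27} — 6 values for 6 variables — and 25 appears only in Omar's list, so Omar = 25.
Among the 5 still-open variables, 26 fits only Alice (and all 5 values in {5, 8, 19, 26, 27} must be used), so Alice = 26.

26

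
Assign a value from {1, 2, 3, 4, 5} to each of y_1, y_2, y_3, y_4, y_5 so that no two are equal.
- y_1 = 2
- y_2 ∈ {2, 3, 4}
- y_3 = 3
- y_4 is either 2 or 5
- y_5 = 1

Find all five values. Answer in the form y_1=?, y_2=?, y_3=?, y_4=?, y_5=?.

y_1's domain is down to {2}, so y_1 = 2. Eliminate 2 elsewhere: y_2, y_4.
y_3 must be 3 (only option left). Eliminate 3 elsewhere: y_2.
y_4's domain is down to {5}, so y_4 = 5.
That leaves y_5 = 1.
y_2 must be 4 (only option left).

y_1=2, y_2=4, y_3=3, y_4=5, y_5=1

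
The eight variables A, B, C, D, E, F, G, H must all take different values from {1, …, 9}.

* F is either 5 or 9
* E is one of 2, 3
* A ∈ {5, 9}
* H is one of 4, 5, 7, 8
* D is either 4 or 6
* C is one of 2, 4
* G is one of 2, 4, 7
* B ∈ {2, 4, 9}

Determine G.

7

Among the 8 variables, 3 fits only E (and all 8 values in {2, 3, 4, 5, 6, 7, 8, 9} must be used), so E = 3.
The 7 still-open variables draw from only 7 values {2, 4, 5, 6, 7, 8, 9}, so each is used; only D can be 6, hence D = 6.
The 6 still-open variables draw from only 6 values {2, 4, 5, 7, 8, 9}, so each is used; only H can be 8, hence H = 8.
The 5 still-open variables together cover exactly {2, 4, 5, 7, 9} — 5 values for 5 variables — and 7 appears only in G's list, so G = 7.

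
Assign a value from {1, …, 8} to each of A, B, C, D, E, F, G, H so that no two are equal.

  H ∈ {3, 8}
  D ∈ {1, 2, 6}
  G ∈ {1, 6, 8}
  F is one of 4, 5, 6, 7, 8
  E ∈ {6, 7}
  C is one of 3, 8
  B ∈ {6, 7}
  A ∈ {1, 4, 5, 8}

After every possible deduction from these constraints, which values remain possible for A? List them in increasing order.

The 8 variables together cover exactly {1, 2, 3, 4, 5, 6, 7, 8} — 8 values for 8 variables — and 2 appears only in D's list, so D = 2.
B and E between them cover only {6, 7} — a naked pair. Remove those values from F, G.
C and H between them cover only {3, 8} — a naked pair. Remove those values from A, F, G.
That leaves G = 1. Strike 1 from A.
No further eliminations apply; A can still be any of 4, 5.

4, 5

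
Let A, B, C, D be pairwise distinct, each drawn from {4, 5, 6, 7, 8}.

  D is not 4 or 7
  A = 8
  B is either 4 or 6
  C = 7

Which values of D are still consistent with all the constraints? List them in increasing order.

5, 6

A's domain is down to {8}, so A = 8. Remove 8 from D.
C must be 7 (only option left).
No further eliminations apply; D can still be any of 5, 6.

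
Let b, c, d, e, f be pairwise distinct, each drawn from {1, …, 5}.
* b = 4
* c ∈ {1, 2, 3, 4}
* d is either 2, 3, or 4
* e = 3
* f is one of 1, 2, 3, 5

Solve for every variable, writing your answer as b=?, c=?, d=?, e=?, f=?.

b=4, c=1, d=2, e=3, f=5

b must be 4 (only option left). So c, d can't be 4.
e's domain is down to {3}, so e = 3. Eliminate 3 elsewhere: c, d, f.
d's domain is down to {2}, so d = 2. Eliminate 2 elsewhere: c, f.
c has just one choice, so c = 1. Remove 1 from f.
That leaves f = 5.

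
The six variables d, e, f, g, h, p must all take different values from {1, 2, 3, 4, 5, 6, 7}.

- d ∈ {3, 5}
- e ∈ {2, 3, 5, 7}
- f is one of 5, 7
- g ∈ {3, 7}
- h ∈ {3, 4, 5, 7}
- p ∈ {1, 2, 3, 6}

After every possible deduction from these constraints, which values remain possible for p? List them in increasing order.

d, f, g between them cover only {3, 5, 7} — a naked triple. Remove those values from e, h, p.
That leaves e = 2. So p can't be 2.
h must be 4 (only option left).
No further eliminations apply; p can still be any of 1, 6.

1, 6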